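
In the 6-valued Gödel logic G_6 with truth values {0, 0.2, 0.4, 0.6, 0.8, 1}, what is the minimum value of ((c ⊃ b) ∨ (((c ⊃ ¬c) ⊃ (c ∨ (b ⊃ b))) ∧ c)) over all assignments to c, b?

0.20

The minimum is attained at c = 0.2, b = 0:
  (c ⊃ b): 0.2 > 0, so result = 0
  ¬c: Gödel ¬ of 0.2 = 0 (operand ≠ 0)
  (c ⊃ ¬c): 0.2 > 0, so result = 0
  (b ⊃ b): 0 ≤ 0, so result = 1
  (c ∨ (b ⊃ b)) = max(0.2, 1) = 1
  ((c ⊃ ¬c) ⊃ (c ∨ (b ⊃ b))): 0 ≤ 1, so result = 1
  (((c ⊃ ¬c) ⊃ (c ∨ (b ⊃ b))) ∧ c) = min(1, 0.2) = 0.2
  ((c ⊃ b) ∨ (((c ⊃ ¬c) ⊃ (c ∨ (b ⊃ b))) ∧ c)) = max(0, 0.2) = 0.2
Checking all 36 assignments confirms none give a value below 0.20.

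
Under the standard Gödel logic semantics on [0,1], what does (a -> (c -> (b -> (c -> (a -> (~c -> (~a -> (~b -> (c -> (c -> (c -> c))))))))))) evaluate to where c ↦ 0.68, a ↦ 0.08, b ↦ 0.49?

1.00

~c: Gödel ¬ of 0.68 = 0 (operand ≠ 0)
~a: Gödel ¬ of 0.08 = 0 (operand ≠ 0)
~b: Gödel ¬ of 0.49 = 0 (operand ≠ 0)
(c -> c): 0.68 ≤ 0.68, so result = 1
(c -> (c -> c)): 0.68 ≤ 1, so result = 1
(c -> (c -> (c -> c))): 0.68 ≤ 1, so result = 1
(~b -> (c -> (c -> (c -> c)))): 0 ≤ 1, so result = 1
(~a -> (~b -> (c -> (c -> (c -> c))))): 0 ≤ 1, so result = 1
(~c -> (~a -> (~b -> (c -> (c -> (c -> c)))))): 0 ≤ 1, so result = 1
(a -> (~c -> (~a -> (~b -> (c -> (c -> (c -> c))))))): 0.08 ≤ 1, so result = 1
(c -> (a -> (~c -> (~a -> (~b -> (c -> (c -> (c -> c)))))))): 0.68 ≤ 1, so result = 1
(b -> (c -> (a -> (~c -> (~a -> (~b -> (c -> (c -> (c -> c))))))))): 0.49 ≤ 1, so result = 1
(c -> (b -> (c -> (a -> (~c -> (~a -> (~b -> (c -> (c -> (c -> c)))))))))): 0.68 ≤ 1, so result = 1
(a -> (c -> (b -> (c -> (a -> (~c -> (~a -> (~b -> (c -> (c -> (c -> c))))))))))): 0.08 ≤ 1, so result = 1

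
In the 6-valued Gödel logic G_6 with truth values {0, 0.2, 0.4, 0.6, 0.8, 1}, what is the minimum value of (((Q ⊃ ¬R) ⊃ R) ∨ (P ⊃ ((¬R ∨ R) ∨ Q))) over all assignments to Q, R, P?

The minimum is attained at Q = 0, R = 0.2, P = 0.4:
  ¬R: Gödel ¬ of 0.2 = 0 (operand ≠ 0)
  (Q ⊃ ¬R): 0 ≤ 0, so result = 1
  ((Q ⊃ ¬R) ⊃ R): 1 > 0.2, so result = 0.2
  ¬R: Gödel ¬ of 0.2 = 0 (operand ≠ 0)
  (¬R ∨ R) = max(0, 0.2) = 0.2
  ((¬R ∨ R) ∨ Q) = max(0.2, 0) = 0.2
  (P ⊃ ((¬R ∨ R) ∨ Q)): 0.4 > 0.2, so result = 0.2
  (((Q ⊃ ¬R) ⊃ R) ∨ (P ⊃ ((¬R ∨ R) ∨ Q))) = max(0.2, 0.2) = 0.2
Checking all 216 assignments confirms none give a value below 0.20.

0.20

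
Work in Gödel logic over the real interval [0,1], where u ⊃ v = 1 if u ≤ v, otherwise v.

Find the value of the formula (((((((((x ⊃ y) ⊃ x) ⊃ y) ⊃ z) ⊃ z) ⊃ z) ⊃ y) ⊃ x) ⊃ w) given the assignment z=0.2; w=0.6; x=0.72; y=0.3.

(x ⊃ y): 0.72 > 0.3, so result = 0.3
((x ⊃ y) ⊃ x): 0.3 ≤ 0.72, so result = 1
(((x ⊃ y) ⊃ x) ⊃ y): 1 > 0.3, so result = 0.3
((((x ⊃ y) ⊃ x) ⊃ y) ⊃ z): 0.3 > 0.2, so result = 0.2
(((((x ⊃ y) ⊃ x) ⊃ y) ⊃ z) ⊃ z): 0.2 ≤ 0.2, so result = 1
((((((x ⊃ y) ⊃ x) ⊃ y) ⊃ z) ⊃ z) ⊃ z): 1 > 0.2, so result = 0.2
(((((((x ⊃ y) ⊃ x) ⊃ y) ⊃ z) ⊃ z) ⊃ z) ⊃ y): 0.2 ≤ 0.3, so result = 1
((((((((x ⊃ y) ⊃ x) ⊃ y) ⊃ z) ⊃ z) ⊃ z) ⊃ y) ⊃ x): 1 > 0.72, so result = 0.72
(((((((((x ⊃ y) ⊃ x) ⊃ y) ⊃ z) ⊃ z) ⊃ z) ⊃ y) ⊃ x) ⊃ w): 0.72 > 0.6, so result = 0.6

0.60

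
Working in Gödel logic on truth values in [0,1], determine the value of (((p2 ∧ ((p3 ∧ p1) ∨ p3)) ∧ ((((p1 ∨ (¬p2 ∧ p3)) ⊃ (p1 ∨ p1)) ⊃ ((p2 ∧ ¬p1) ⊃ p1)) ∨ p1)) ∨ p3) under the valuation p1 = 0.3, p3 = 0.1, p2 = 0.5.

0.10

(p3 ∧ p1) = min(0.1, 0.3) = 0.1
((p3 ∧ p1) ∨ p3) = max(0.1, 0.1) = 0.1
(p2 ∧ ((p3 ∧ p1) ∨ p3)) = min(0.5, 0.1) = 0.1
¬p2: Gödel ¬ of 0.5 = 0 (operand ≠ 0)
(¬p2 ∧ p3) = min(0, 0.1) = 0
(p1 ∨ (¬p2 ∧ p3)) = max(0.3, 0) = 0.3
(p1 ∨ p1) = max(0.3, 0.3) = 0.3
((p1 ∨ (¬p2 ∧ p3)) ⊃ (p1 ∨ p1)): 0.3 ≤ 0.3, so result = 1
¬p1: Gödel ¬ of 0.3 = 0 (operand ≠ 0)
(p2 ∧ ¬p1) = min(0.5, 0) = 0
((p2 ∧ ¬p1) ⊃ p1): 0 ≤ 0.3, so result = 1
(((p1 ∨ (¬p2 ∧ p3)) ⊃ (p1 ∨ p1)) ⊃ ((p2 ∧ ¬p1) ⊃ p1)): 1 ≤ 1, so result = 1
((((p1 ∨ (¬p2 ∧ p3)) ⊃ (p1 ∨ p1)) ⊃ ((p2 ∧ ¬p1) ⊃ p1)) ∨ p1) = max(1, 0.3) = 1
((p2 ∧ ((p3 ∧ p1) ∨ p3)) ∧ ((((p1 ∨ (¬p2 ∧ p3)) ⊃ (p1 ∨ p1)) ⊃ ((p2 ∧ ¬p1) ⊃ p1)) ∨ p1)) = min(0.1, 1) = 0.1
(((p2 ∧ ((p3 ∧ p1) ∨ p3)) ∧ ((((p1 ∨ (¬p2 ∧ p3)) ⊃ (p1 ∨ p1)) ⊃ ((p2 ∧ ¬p1) ⊃ p1)) ∨ p1)) ∨ p3) = max(0.1, 0.1) = 0.1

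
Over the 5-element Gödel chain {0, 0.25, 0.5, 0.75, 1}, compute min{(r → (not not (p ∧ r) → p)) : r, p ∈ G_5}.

The minimum is attained at r = 0.5, p = 0.25:
  (p ∧ r) = min(0.25, 0.5) = 0.25
  not (p ∧ r): Gödel ¬ of 0.25 = 0 (operand ≠ 0)
  not not (p ∧ r): Gödel ¬ of 0 = 1 (operand is 0)
  (not not (p ∧ r) → p): 1 > 0.25, so result = 0.25
  (r → (not not (p ∧ r) → p)): 0.5 > 0.25, so result = 0.25
Checking all 25 assignments confirms none give a value below 0.25.

0.25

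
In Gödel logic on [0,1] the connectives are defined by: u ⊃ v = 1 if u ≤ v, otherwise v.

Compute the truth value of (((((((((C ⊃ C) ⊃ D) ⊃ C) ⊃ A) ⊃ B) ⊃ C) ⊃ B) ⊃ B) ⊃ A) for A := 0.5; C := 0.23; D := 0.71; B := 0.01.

(C ⊃ C): 0.23 ≤ 0.23, so result = 1
((C ⊃ C) ⊃ D): 1 > 0.71, so result = 0.71
(((C ⊃ C) ⊃ D) ⊃ C): 0.71 > 0.23, so result = 0.23
((((C ⊃ C) ⊃ D) ⊃ C) ⊃ A): 0.23 ≤ 0.5, so result = 1
(((((C ⊃ C) ⊃ D) ⊃ C) ⊃ A) ⊃ B): 1 > 0.01, so result = 0.01
((((((C ⊃ C) ⊃ D) ⊃ C) ⊃ A) ⊃ B) ⊃ C): 0.01 ≤ 0.23, so result = 1
(((((((C ⊃ C) ⊃ D) ⊃ C) ⊃ A) ⊃ B) ⊃ C) ⊃ B): 1 > 0.01, so result = 0.01
((((((((C ⊃ C) ⊃ D) ⊃ C) ⊃ A) ⊃ B) ⊃ C) ⊃ B) ⊃ B): 0.01 ≤ 0.01, so result = 1
(((((((((C ⊃ C) ⊃ D) ⊃ C) ⊃ A) ⊃ B) ⊃ C) ⊃ B) ⊃ B) ⊃ A): 1 > 0.5, so result = 0.5

0.50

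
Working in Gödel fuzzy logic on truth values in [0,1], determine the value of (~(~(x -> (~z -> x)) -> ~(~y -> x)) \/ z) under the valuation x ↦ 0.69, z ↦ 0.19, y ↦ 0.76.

~z: Gödel ¬ of 0.19 = 0 (operand ≠ 0)
(~z -> x): 0 ≤ 0.69, so result = 1
(x -> (~z -> x)): 0.69 ≤ 1, so result = 1
~(x -> (~z -> x)): Gödel ¬ of 1 = 0 (operand ≠ 0)
~y: Gödel ¬ of 0.76 = 0 (operand ≠ 0)
(~y -> x): 0 ≤ 0.69, so result = 1
~(~y -> x): Gödel ¬ of 1 = 0 (operand ≠ 0)
(~(x -> (~z -> x)) -> ~(~y -> x)): 0 ≤ 0, so result = 1
~(~(x -> (~z -> x)) -> ~(~y -> x)): Gödel ¬ of 1 = 0 (operand ≠ 0)
(~(~(x -> (~z -> x)) -> ~(~y -> x)) \/ z) = max(0, 0.19) = 0.19

0.19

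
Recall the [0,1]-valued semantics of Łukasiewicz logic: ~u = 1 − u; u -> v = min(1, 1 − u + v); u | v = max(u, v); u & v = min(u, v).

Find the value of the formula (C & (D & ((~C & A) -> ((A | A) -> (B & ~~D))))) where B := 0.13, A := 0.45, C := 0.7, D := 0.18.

0.18

~C: Łukasiewicz ¬ gives 1 − 0.7 = 0.3
(~C & A) = min(0.3, 0.45) = 0.3
(A | A) = max(0.45, 0.45) = 0.45
~D: Łukasiewicz ¬ gives 1 − 0.18 = 0.82
~~D: Łukasiewicz ¬ gives 1 − 0.82 = 0.18
(B & ~~D) = min(0.13, 0.18) = 0.13
((A | A) -> (B & ~~D)): min(1, 1 − 0.45 + 0.13) = 0.68
((~C & A) -> ((A | A) -> (B & ~~D))): min(1, 1 − 0.3 + 0.68) = 1
(D & ((~C & A) -> ((A | A) -> (B & ~~D)))) = min(0.18, 1) = 0.18
(C & (D & ((~C & A) -> ((A | A) -> (B & ~~D))))) = min(0.7, 0.18) = 0.18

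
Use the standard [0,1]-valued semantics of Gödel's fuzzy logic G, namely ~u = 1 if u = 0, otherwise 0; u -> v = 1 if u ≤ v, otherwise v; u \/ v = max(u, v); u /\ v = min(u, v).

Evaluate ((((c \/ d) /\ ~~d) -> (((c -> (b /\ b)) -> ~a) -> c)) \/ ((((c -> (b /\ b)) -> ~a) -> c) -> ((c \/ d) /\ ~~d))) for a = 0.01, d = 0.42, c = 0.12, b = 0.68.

1.00

(c \/ d) = max(0.12, 0.42) = 0.42
~d: Gödel ¬ of 0.42 = 0 (operand ≠ 0)
~~d: Gödel ¬ of 0 = 1 (operand is 0)
((c \/ d) /\ ~~d) = min(0.42, 1) = 0.42
(b /\ b) = min(0.68, 0.68) = 0.68
(c -> (b /\ b)): 0.12 ≤ 0.68, so result = 1
~a: Gödel ¬ of 0.01 = 0 (operand ≠ 0)
((c -> (b /\ b)) -> ~a): 1 > 0, so result = 0
(((c -> (b /\ b)) -> ~a) -> c): 0 ≤ 0.12, so result = 1
(((c \/ d) /\ ~~d) -> (((c -> (b /\ b)) -> ~a) -> c)): 0.42 ≤ 1, so result = 1
(b /\ b) = min(0.68, 0.68) = 0.68
(c -> (b /\ b)): 0.12 ≤ 0.68, so result = 1
~a: Gödel ¬ of 0.01 = 0 (operand ≠ 0)
((c -> (b /\ b)) -> ~a): 1 > 0, so result = 0
(((c -> (b /\ b)) -> ~a) -> c): 0 ≤ 0.12, so result = 1
(c \/ d) = max(0.12, 0.42) = 0.42
~d: Gödel ¬ of 0.42 = 0 (operand ≠ 0)
~~d: Gödel ¬ of 0 = 1 (operand is 0)
((c \/ d) /\ ~~d) = min(0.42, 1) = 0.42
((((c -> (b /\ b)) -> ~a) -> c) -> ((c \/ d) /\ ~~d)): 1 > 0.42, so result = 0.42
((((c \/ d) /\ ~~d) -> (((c -> (b /\ b)) -> ~a) -> c)) \/ ((((c -> (b /\ b)) -> ~a) -> c) -> ((c \/ d) /\ ~~d))) = max(1, 0.42) = 1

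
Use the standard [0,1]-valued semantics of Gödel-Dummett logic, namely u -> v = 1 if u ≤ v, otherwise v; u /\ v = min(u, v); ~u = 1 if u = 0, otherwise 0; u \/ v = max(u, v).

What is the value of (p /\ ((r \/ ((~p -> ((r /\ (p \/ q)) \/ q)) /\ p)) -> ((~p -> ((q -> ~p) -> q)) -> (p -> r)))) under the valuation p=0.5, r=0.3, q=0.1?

0.30

~p: Gödel ¬ of 0.5 = 0 (operand ≠ 0)
(p \/ q) = max(0.5, 0.1) = 0.5
(r /\ (p \/ q)) = min(0.3, 0.5) = 0.3
((r /\ (p \/ q)) \/ q) = max(0.3, 0.1) = 0.3
(~p -> ((r /\ (p \/ q)) \/ q)): 0 ≤ 0.3, so result = 1
((~p -> ((r /\ (p \/ q)) \/ q)) /\ p) = min(1, 0.5) = 0.5
(r \/ ((~p -> ((r /\ (p \/ q)) \/ q)) /\ p)) = max(0.3, 0.5) = 0.5
~p: Gödel ¬ of 0.5 = 0 (operand ≠ 0)
~p: Gödel ¬ of 0.5 = 0 (operand ≠ 0)
(q -> ~p): 0.1 > 0, so result = 0
((q -> ~p) -> q): 0 ≤ 0.1, so result = 1
(~p -> ((q -> ~p) -> q)): 0 ≤ 1, so result = 1
(p -> r): 0.5 > 0.3, so result = 0.3
((~p -> ((q -> ~p) -> q)) -> (p -> r)): 1 > 0.3, so result = 0.3
((r \/ ((~p -> ((r /\ (p \/ q)) \/ q)) /\ p)) -> ((~p -> ((q -> ~p) -> q)) -> (p -> r))): 0.5 > 0.3, so result = 0.3
(p /\ ((r \/ ((~p -> ((r /\ (p \/ q)) \/ q)) /\ p)) -> ((~p -> ((q -> ~p) -> q)) -> (p -> r)))) = min(0.5, 0.3) = 0.3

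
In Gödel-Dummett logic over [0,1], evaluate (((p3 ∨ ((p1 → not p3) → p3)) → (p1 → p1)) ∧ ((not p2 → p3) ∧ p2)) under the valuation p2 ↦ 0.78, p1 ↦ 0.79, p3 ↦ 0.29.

not p3: Gödel ¬ of 0.29 = 0 (operand ≠ 0)
(p1 → not p3): 0.79 > 0, so result = 0
((p1 → not p3) → p3): 0 ≤ 0.29, so result = 1
(p3 ∨ ((p1 → not p3) → p3)) = max(0.29, 1) = 1
(p1 → p1): 0.79 ≤ 0.79, so result = 1
((p3 ∨ ((p1 → not p3) → p3)) → (p1 → p1)): 1 ≤ 1, so result = 1
not p2: Gödel ¬ of 0.78 = 0 (operand ≠ 0)
(not p2 → p3): 0 ≤ 0.29, so result = 1
((not p2 → p3) ∧ p2) = min(1, 0.78) = 0.78
(((p3 ∨ ((p1 → not p3) → p3)) → (p1 → p1)) ∧ ((not p2 → p3) ∧ p2)) = min(1, 0.78) = 0.78

0.78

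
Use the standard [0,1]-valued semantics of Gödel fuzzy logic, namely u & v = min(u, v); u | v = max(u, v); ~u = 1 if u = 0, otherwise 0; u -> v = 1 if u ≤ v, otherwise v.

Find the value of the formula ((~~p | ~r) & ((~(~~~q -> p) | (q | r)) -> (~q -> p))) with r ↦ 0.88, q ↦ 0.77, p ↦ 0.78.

1.00

~p: Gödel ¬ of 0.78 = 0 (operand ≠ 0)
~~p: Gödel ¬ of 0 = 1 (operand is 0)
~r: Gödel ¬ of 0.88 = 0 (operand ≠ 0)
(~~p | ~r) = max(1, 0) = 1
~q: Gödel ¬ of 0.77 = 0 (operand ≠ 0)
~~q: Gödel ¬ of 0 = 1 (operand is 0)
~~~q: Gödel ¬ of 1 = 0 (operand ≠ 0)
(~~~q -> p): 0 ≤ 0.78, so result = 1
~(~~~q -> p): Gödel ¬ of 1 = 0 (operand ≠ 0)
(q | r) = max(0.77, 0.88) = 0.88
(~(~~~q -> p) | (q | r)) = max(0, 0.88) = 0.88
~q: Gödel ¬ of 0.77 = 0 (operand ≠ 0)
(~q -> p): 0 ≤ 0.78, so result = 1
((~(~~~q -> p) | (q | r)) -> (~q -> p)): 0.88 ≤ 1, so result = 1
((~~p | ~r) & ((~(~~~q -> p) | (q | r)) -> (~q -> p))) = min(1, 1) = 1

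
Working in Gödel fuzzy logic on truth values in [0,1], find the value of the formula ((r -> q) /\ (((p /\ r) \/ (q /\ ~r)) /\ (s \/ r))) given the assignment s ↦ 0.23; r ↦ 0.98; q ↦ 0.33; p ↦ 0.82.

0.33

(r -> q): 0.98 > 0.33, so result = 0.33
(p /\ r) = min(0.82, 0.98) = 0.82
~r: Gödel ¬ of 0.98 = 0 (operand ≠ 0)
(q /\ ~r) = min(0.33, 0) = 0
((p /\ r) \/ (q /\ ~r)) = max(0.82, 0) = 0.82
(s \/ r) = max(0.23, 0.98) = 0.98
(((p /\ r) \/ (q /\ ~r)) /\ (s \/ r)) = min(0.82, 0.98) = 0.82
((r -> q) /\ (((p /\ r) \/ (q /\ ~r)) /\ (s \/ r))) = min(0.33, 0.82) = 0.33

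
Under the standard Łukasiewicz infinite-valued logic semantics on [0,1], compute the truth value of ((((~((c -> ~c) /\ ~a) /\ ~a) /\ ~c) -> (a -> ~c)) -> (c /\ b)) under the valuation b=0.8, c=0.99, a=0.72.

~c: Łukasiewicz ¬ gives 1 − 0.99 = 0.01
(c -> ~c): min(1, 1 − 0.99 + 0.01) = 0.02
~a: Łukasiewicz ¬ gives 1 − 0.72 = 0.28
((c -> ~c) /\ ~a) = min(0.02, 0.28) = 0.02
~((c -> ~c) /\ ~a): Łukasiewicz ¬ gives 1 − 0.02 = 0.98
~a: Łukasiewicz ¬ gives 1 − 0.72 = 0.28
(~((c -> ~c) /\ ~a) /\ ~a) = min(0.98, 0.28) = 0.28
~c: Łukasiewicz ¬ gives 1 − 0.99 = 0.01
((~((c -> ~c) /\ ~a) /\ ~a) /\ ~c) = min(0.28, 0.01) = 0.01
~c: Łukasiewicz ¬ gives 1 − 0.99 = 0.01
(a -> ~c): min(1, 1 − 0.72 + 0.01) = 0.29
(((~((c -> ~c) /\ ~a) /\ ~a) /\ ~c) -> (a -> ~c)): min(1, 1 − 0.01 + 0.29) = 1
(c /\ b) = min(0.99, 0.8) = 0.8
((((~((c -> ~c) /\ ~a) /\ ~a) /\ ~c) -> (a -> ~c)) -> (c /\ b)): min(1, 1 − 1 + 0.8) = 0.8

0.80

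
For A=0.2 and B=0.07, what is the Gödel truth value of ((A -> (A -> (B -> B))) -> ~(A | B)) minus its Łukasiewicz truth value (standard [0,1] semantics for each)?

Gödel evaluation:
  (B -> B): 0.07 ≤ 0.07, so result = 1
  (A -> (B -> B)): 0.2 ≤ 1, so result = 1
  (A -> (A -> (B -> B))): 0.2 ≤ 1, so result = 1
  (A | B) = max(0.2, 0.07) = 0.2
  ~(A | B): Gödel ¬ of 0.2 = 0 (operand ≠ 0)
  ((A -> (A -> (B -> B))) -> ~(A | B)): 1 > 0, so result = 0
  Gödel value = 0
Łukasiewicz evaluation:
  (B -> B): min(1, 1 − 0.07 + 0.07) = 1
  (A -> (B -> B)): min(1, 1 − 0.2 + 1) = 1
  (A -> (A -> (B -> B))): min(1, 1 − 0.2 + 1) = 1
  (A | B) = max(0.2, 0.07) = 0.2
  ~(A | B): Łukasiewicz ¬ gives 1 − 0.2 = 0.8
  ((A -> (A -> (B -> B))) -> ~(A | B)): min(1, 1 − 1 + 0.8) = 0.8
  Łukasiewicz value = 0.8
Difference: 0 − 0.8 = -0.80

-0.80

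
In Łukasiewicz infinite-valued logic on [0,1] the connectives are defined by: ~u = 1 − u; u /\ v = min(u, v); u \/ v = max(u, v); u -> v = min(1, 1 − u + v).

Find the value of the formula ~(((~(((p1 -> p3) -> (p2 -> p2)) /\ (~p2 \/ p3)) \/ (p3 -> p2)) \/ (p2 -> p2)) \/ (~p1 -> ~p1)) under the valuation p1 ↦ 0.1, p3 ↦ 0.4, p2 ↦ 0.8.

(p1 -> p3): min(1, 1 − 0.1 + 0.4) = 1
(p2 -> p2): min(1, 1 − 0.8 + 0.8) = 1
((p1 -> p3) -> (p2 -> p2)): min(1, 1 − 1 + 1) = 1
~p2: Łukasiewicz ¬ gives 1 − 0.8 = 0.2
(~p2 \/ p3) = max(0.2, 0.4) = 0.4
(((p1 -> p3) -> (p2 -> p2)) /\ (~p2 \/ p3)) = min(1, 0.4) = 0.4
~(((p1 -> p3) -> (p2 -> p2)) /\ (~p2 \/ p3)): Łukasiewicz ¬ gives 1 − 0.4 = 0.6
(p3 -> p2): min(1, 1 − 0.4 + 0.8) = 1
(~(((p1 -> p3) -> (p2 -> p2)) /\ (~p2 \/ p3)) \/ (p3 -> p2)) = max(0.6, 1) = 1
(p2 -> p2): min(1, 1 − 0.8 + 0.8) = 1
((~(((p1 -> p3) -> (p2 -> p2)) /\ (~p2 \/ p3)) \/ (p3 -> p2)) \/ (p2 -> p2)) = max(1, 1) = 1
~p1: Łukasiewicz ¬ gives 1 − 0.1 = 0.9
~p1: Łukasiewicz ¬ gives 1 − 0.1 = 0.9
(~p1 -> ~p1): min(1, 1 − 0.9 + 0.9) = 1
(((~(((p1 -> p3) -> (p2 -> p2)) /\ (~p2 \/ p3)) \/ (p3 -> p2)) \/ (p2 -> p2)) \/ (~p1 -> ~p1)) = max(1, 1) = 1
~(((~(((p1 -> p3) -> (p2 -> p2)) /\ (~p2 \/ p3)) \/ (p3 -> p2)) \/ (p2 -> p2)) \/ (~p1 -> ~p1)): Łukasiewicz ¬ gives 1 − 1 = 0

0.00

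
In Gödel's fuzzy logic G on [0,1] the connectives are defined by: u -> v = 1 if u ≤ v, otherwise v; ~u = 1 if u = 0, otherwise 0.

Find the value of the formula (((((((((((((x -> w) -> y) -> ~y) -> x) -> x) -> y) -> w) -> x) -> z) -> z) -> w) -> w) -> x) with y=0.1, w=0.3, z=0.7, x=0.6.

0.60

(x -> w): 0.6 > 0.3, so result = 0.3
((x -> w) -> y): 0.3 > 0.1, so result = 0.1
~y: Gödel ¬ of 0.1 = 0 (operand ≠ 0)
(((x -> w) -> y) -> ~y): 0.1 > 0, so result = 0
((((x -> w) -> y) -> ~y) -> x): 0 ≤ 0.6, so result = 1
(((((x -> w) -> y) -> ~y) -> x) -> x): 1 > 0.6, so result = 0.6
((((((x -> w) -> y) -> ~y) -> x) -> x) -> y): 0.6 > 0.1, so result = 0.1
(((((((x -> w) -> y) -> ~y) -> x) -> x) -> y) -> w): 0.1 ≤ 0.3, so result = 1
((((((((x -> w) -> y) -> ~y) -> x) -> x) -> y) -> w) -> x): 1 > 0.6, so result = 0.6
(((((((((x -> w) -> y) -> ~y) -> x) -> x) -> y) -> w) -> x) -> z): 0.6 ≤ 0.7, so result = 1
((((((((((x -> w) -> y) -> ~y) -> x) -> x) -> y) -> w) -> x) -> z) -> z): 1 > 0.7, so result = 0.7
(((((((((((x -> w) -> y) -> ~y) -> x) -> x) -> y) -> w) -> x) -> z) -> z) -> w): 0.7 > 0.3, so result = 0.3
((((((((((((x -> w) -> y) -> ~y) -> x) -> x) -> y) -> w) -> x) -> z) -> z) -> w) -> w): 0.3 ≤ 0.3, so result = 1
(((((((((((((x -> w) -> y) -> ~y) -> x) -> x) -> y) -> w) -> x) -> z) -> z) -> w) -> w) -> x): 1 > 0.6, so result = 0.6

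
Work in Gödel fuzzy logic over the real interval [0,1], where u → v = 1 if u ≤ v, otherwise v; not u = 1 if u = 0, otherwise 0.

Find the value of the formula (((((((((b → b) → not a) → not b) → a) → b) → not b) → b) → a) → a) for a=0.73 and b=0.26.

1.00

(b → b): 0.26 ≤ 0.26, so result = 1
not a: Gödel ¬ of 0.73 = 0 (operand ≠ 0)
((b → b) → not a): 1 > 0, so result = 0
not b: Gödel ¬ of 0.26 = 0 (operand ≠ 0)
(((b → b) → not a) → not b): 0 ≤ 0, so result = 1
((((b → b) → not a) → not b) → a): 1 > 0.73, so result = 0.73
(((((b → b) → not a) → not b) → a) → b): 0.73 > 0.26, so result = 0.26
not b: Gödel ¬ of 0.26 = 0 (operand ≠ 0)
((((((b → b) → not a) → not b) → a) → b) → not b): 0.26 > 0, so result = 0
(((((((b → b) → not a) → not b) → a) → b) → not b) → b): 0 ≤ 0.26, so result = 1
((((((((b → b) → not a) → not b) → a) → b) → not b) → b) → a): 1 > 0.73, so result = 0.73
(((((((((b → b) → not a) → not b) → a) → b) → not b) → b) → a) → a): 0.73 ≤ 0.73, so result = 1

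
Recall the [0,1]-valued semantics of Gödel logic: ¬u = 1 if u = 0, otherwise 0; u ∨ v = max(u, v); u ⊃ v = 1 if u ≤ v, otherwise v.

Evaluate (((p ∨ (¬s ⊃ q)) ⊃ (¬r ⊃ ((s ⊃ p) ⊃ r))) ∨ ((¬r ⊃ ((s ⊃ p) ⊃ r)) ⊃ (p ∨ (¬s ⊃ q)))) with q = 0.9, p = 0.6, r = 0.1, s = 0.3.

1.00

¬s: Gödel ¬ of 0.3 = 0 (operand ≠ 0)
(¬s ⊃ q): 0 ≤ 0.9, so result = 1
(p ∨ (¬s ⊃ q)) = max(0.6, 1) = 1
¬r: Gödel ¬ of 0.1 = 0 (operand ≠ 0)
(s ⊃ p): 0.3 ≤ 0.6, so result = 1
((s ⊃ p) ⊃ r): 1 > 0.1, so result = 0.1
(¬r ⊃ ((s ⊃ p) ⊃ r)): 0 ≤ 0.1, so result = 1
((p ∨ (¬s ⊃ q)) ⊃ (¬r ⊃ ((s ⊃ p) ⊃ r))): 1 ≤ 1, so result = 1
¬r: Gödel ¬ of 0.1 = 0 (operand ≠ 0)
(s ⊃ p): 0.3 ≤ 0.6, so result = 1
((s ⊃ p) ⊃ r): 1 > 0.1, so result = 0.1
(¬r ⊃ ((s ⊃ p) ⊃ r)): 0 ≤ 0.1, so result = 1
¬s: Gödel ¬ of 0.3 = 0 (operand ≠ 0)
(¬s ⊃ q): 0 ≤ 0.9, so result = 1
(p ∨ (¬s ⊃ q)) = max(0.6, 1) = 1
((¬r ⊃ ((s ⊃ p) ⊃ r)) ⊃ (p ∨ (¬s ⊃ q))): 1 ≤ 1, so result = 1
(((p ∨ (¬s ⊃ q)) ⊃ (¬r ⊃ ((s ⊃ p) ⊃ r))) ∨ ((¬r ⊃ ((s ⊃ p) ⊃ r)) ⊃ (p ∨ (¬s ⊃ q)))) = max(1, 1) = 1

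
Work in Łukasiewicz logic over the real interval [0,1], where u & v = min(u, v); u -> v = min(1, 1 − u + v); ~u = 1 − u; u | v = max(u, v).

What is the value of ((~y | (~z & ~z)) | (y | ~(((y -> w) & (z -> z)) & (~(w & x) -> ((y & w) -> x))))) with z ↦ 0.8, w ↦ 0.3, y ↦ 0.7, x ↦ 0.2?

0.70

~y: Łukasiewicz ¬ gives 1 − 0.7 = 0.3
~z: Łukasiewicz ¬ gives 1 − 0.8 = 0.2
~z: Łukasiewicz ¬ gives 1 − 0.8 = 0.2
(~z & ~z) = min(0.2, 0.2) = 0.2
(~y | (~z & ~z)) = max(0.3, 0.2) = 0.3
(y -> w): min(1, 1 − 0.7 + 0.3) = 0.6
(z -> z): min(1, 1 − 0.8 + 0.8) = 1
((y -> w) & (z -> z)) = min(0.6, 1) = 0.6
(w & x) = min(0.3, 0.2) = 0.2
~(w & x): Łukasiewicz ¬ gives 1 − 0.2 = 0.8
(y & w) = min(0.7, 0.3) = 0.3
((y & w) -> x): min(1, 1 − 0.3 + 0.2) = 0.9
(~(w & x) -> ((y & w) -> x)): min(1, 1 − 0.8 + 0.9) = 1
(((y -> w) & (z -> z)) & (~(w & x) -> ((y & w) -> x))) = min(0.6, 1) = 0.6
~(((y -> w) & (z -> z)) & (~(w & x) -> ((y & w) -> x))): Łukasiewicz ¬ gives 1 − 0.6 = 0.4
(y | ~(((y -> w) & (z -> z)) & (~(w & x) -> ((y & w) -> x)))) = max(0.7, 0.4) = 0.7
((~y | (~z & ~z)) | (y | ~(((y -> w) & (z -> z)) & (~(w & x) -> ((y & w) -> x))))) = max(0.3, 0.7) = 0.7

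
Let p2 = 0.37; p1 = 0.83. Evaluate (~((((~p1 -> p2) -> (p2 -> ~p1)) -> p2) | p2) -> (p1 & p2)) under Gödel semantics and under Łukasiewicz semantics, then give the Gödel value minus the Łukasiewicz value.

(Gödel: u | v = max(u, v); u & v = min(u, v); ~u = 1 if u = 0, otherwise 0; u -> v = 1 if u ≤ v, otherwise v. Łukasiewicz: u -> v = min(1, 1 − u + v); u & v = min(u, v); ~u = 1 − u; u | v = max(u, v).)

0.06

Gödel evaluation:
  ~p1: Gödel ¬ of 0.83 = 0 (operand ≠ 0)
  (~p1 -> p2): 0 ≤ 0.37, so result = 1
  ~p1: Gödel ¬ of 0.83 = 0 (operand ≠ 0)
  (p2 -> ~p1): 0.37 > 0, so result = 0
  ((~p1 -> p2) -> (p2 -> ~p1)): 1 > 0, so result = 0
  (((~p1 -> p2) -> (p2 -> ~p1)) -> p2): 0 ≤ 0.37, so result = 1
  ((((~p1 -> p2) -> (p2 -> ~p1)) -> p2) | p2) = max(1, 0.37) = 1
  ~((((~p1 -> p2) -> (p2 -> ~p1)) -> p2) | p2): Gödel ¬ of 1 = 0 (operand ≠ 0)
  (p1 & p2) = min(0.83, 0.37) = 0.37
  (~((((~p1 -> p2) -> (p2 -> ~p1)) -> p2) | p2) -> (p1 & p2)): 0 ≤ 0.37, so result = 1
  Gödel value = 1
Łukasiewicz evaluation:
  ~p1: Łukasiewicz ¬ gives 1 − 0.83 = 0.17
  (~p1 -> p2): min(1, 1 − 0.17 + 0.37) = 1
  ~p1: Łukasiewicz ¬ gives 1 − 0.83 = 0.17
  (p2 -> ~p1): min(1, 1 − 0.37 + 0.17) = 0.8
  ((~p1 -> p2) -> (p2 -> ~p1)): min(1, 1 − 1 + 0.8) = 0.8
  (((~p1 -> p2) -> (p2 -> ~p1)) -> p2): min(1, 1 − 0.8 + 0.37) = 0.57
  ((((~p1 -> p2) -> (p2 -> ~p1)) -> p2) | p2) = max(0.57, 0.37) = 0.57
  ~((((~p1 -> p2) -> (p2 -> ~p1)) -> p2) | p2): Łukasiewicz ¬ gives 1 − 0.57 = 0.43
  (p1 & p2) = min(0.83, 0.37) = 0.37
  (~((((~p1 -> p2) -> (p2 -> ~p1)) -> p2) | p2) -> (p1 & p2)): min(1, 1 − 0.43 + 0.37) = 0.94
  Łukasiewicz value = 0.94
Difference: 1 − 0.94 = 0.06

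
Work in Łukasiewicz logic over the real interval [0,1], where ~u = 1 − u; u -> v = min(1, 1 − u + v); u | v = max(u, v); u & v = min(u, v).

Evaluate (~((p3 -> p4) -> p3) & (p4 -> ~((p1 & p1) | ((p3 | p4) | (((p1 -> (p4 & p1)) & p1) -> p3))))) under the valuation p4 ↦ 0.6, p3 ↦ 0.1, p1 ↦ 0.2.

(p3 -> p4): min(1, 1 − 0.1 + 0.6) = 1
((p3 -> p4) -> p3): min(1, 1 − 1 + 0.1) = 0.1
~((p3 -> p4) -> p3): Łukasiewicz ¬ gives 1 − 0.1 = 0.9
(p1 & p1) = min(0.2, 0.2) = 0.2
(p3 | p4) = max(0.1, 0.6) = 0.6
(p4 & p1) = min(0.6, 0.2) = 0.2
(p1 -> (p4 & p1)): min(1, 1 − 0.2 + 0.2) = 1
((p1 -> (p4 & p1)) & p1) = min(1, 0.2) = 0.2
(((p1 -> (p4 & p1)) & p1) -> p3): min(1, 1 − 0.2 + 0.1) = 0.9
((p3 | p4) | (((p1 -> (p4 & p1)) & p1) -> p3)) = max(0.6, 0.9) = 0.9
((p1 & p1) | ((p3 | p4) | (((p1 -> (p4 & p1)) & p1) -> p3))) = max(0.2, 0.9) = 0.9
~((p1 & p1) | ((p3 | p4) | (((p1 -> (p4 & p1)) & p1) -> p3))): Łukasiewicz ¬ gives 1 − 0.9 = 0.1
(p4 -> ~((p1 & p1) | ((p3 | p4) | (((p1 -> (p4 & p1)) & p1) -> p3)))): min(1, 1 − 0.6 + 0.1) = 0.5
(~((p3 -> p4) -> p3) & (p4 -> ~((p1 & p1) | ((p3 | p4) | (((p1 -> (p4 & p1)) & p1) -> p3))))) = min(0.9, 0.5) = 0.5

0.50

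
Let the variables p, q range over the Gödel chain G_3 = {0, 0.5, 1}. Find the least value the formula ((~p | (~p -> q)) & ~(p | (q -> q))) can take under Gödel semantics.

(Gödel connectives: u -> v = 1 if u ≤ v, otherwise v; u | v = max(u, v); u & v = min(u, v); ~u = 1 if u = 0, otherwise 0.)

0.00

The minimum is attained at p = 0, q = 0:
  ~p: Gödel ¬ of 0 = 1 (operand is 0)
  ~p: Gödel ¬ of 0 = 1 (operand is 0)
  (~p -> q): 1 > 0, so result = 0
  (~p | (~p -> q)) = max(1, 0) = 1
  (q -> q): 0 ≤ 0, so result = 1
  (p | (q -> q)) = max(0, 1) = 1
  ~(p | (q -> q)): Gödel ¬ of 1 = 0 (operand ≠ 0)
  ((~p | (~p -> q)) & ~(p | (q -> q))) = min(1, 0) = 0
Checking all 9 assignments confirms none give a value below 0.00.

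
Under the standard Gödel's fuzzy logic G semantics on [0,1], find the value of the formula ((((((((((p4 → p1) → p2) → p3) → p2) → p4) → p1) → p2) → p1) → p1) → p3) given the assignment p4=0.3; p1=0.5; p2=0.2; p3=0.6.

1.00

(p4 → p1): 0.3 ≤ 0.5, so result = 1
((p4 → p1) → p2): 1 > 0.2, so result = 0.2
(((p4 → p1) → p2) → p3): 0.2 ≤ 0.6, so result = 1
((((p4 → p1) → p2) → p3) → p2): 1 > 0.2, so result = 0.2
(((((p4 → p1) → p2) → p3) → p2) → p4): 0.2 ≤ 0.3, so result = 1
((((((p4 → p1) → p2) → p3) → p2) → p4) → p1): 1 > 0.5, so result = 0.5
(((((((p4 → p1) → p2) → p3) → p2) → p4) → p1) → p2): 0.5 > 0.2, so result = 0.2
((((((((p4 → p1) → p2) → p3) → p2) → p4) → p1) → p2) → p1): 0.2 ≤ 0.5, so result = 1
(((((((((p4 → p1) → p2) → p3) → p2) → p4) → p1) → p2) → p1) → p1): 1 > 0.5, so result = 0.5
((((((((((p4 → p1) → p2) → p3) → p2) → p4) → p1) → p2) → p1) → p1) → p3): 0.5 ≤ 0.6, so result = 1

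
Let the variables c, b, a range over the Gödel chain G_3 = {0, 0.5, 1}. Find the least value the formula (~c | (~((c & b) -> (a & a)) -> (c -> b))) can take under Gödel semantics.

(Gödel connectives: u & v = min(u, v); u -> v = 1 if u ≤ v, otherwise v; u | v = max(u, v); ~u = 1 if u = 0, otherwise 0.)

The minimum is attained at c = 1, b = 0.5, a = 0:
  ~c: Gödel ¬ of 1 = 0 (operand ≠ 0)
  (c & b) = min(1, 0.5) = 0.5
  (a & a) = min(0, 0) = 0
  ((c & b) -> (a & a)): 0.5 > 0, so result = 0
  ~((c & b) -> (a & a)): Gödel ¬ of 0 = 1 (operand is 0)
  (c -> b): 1 > 0.5, so result = 0.5
  (~((c & b) -> (a & a)) -> (c -> b)): 1 > 0.5, so result = 0.5
  (~c | (~((c & b) -> (a & a)) -> (c -> b))) = max(0, 0.5) = 0.5
Checking all 27 assignments confirms none give a value below 0.50.

0.50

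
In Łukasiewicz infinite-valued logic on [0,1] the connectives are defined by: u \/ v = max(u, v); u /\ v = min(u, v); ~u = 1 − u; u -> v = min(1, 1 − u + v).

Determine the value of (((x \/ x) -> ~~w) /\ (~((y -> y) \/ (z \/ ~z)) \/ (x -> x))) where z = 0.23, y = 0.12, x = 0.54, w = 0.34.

(x \/ x) = max(0.54, 0.54) = 0.54
~w: Łukasiewicz ¬ gives 1 − 0.34 = 0.66
~~w: Łukasiewicz ¬ gives 1 − 0.66 = 0.34
((x \/ x) -> ~~w): min(1, 1 − 0.54 + 0.34) = 0.8
(y -> y): min(1, 1 − 0.12 + 0.12) = 1
~z: Łukasiewicz ¬ gives 1 − 0.23 = 0.77
(z \/ ~z) = max(0.23, 0.77) = 0.77
((y -> y) \/ (z \/ ~z)) = max(1, 0.77) = 1
~((y -> y) \/ (z \/ ~z)): Łukasiewicz ¬ gives 1 − 1 = 0
(x -> x): min(1, 1 − 0.54 + 0.54) = 1
(~((y -> y) \/ (z \/ ~z)) \/ (x -> x)) = max(0, 1) = 1
(((x \/ x) -> ~~w) /\ (~((y -> y) \/ (z \/ ~z)) \/ (x -> x))) = min(0.8, 1) = 0.8

0.80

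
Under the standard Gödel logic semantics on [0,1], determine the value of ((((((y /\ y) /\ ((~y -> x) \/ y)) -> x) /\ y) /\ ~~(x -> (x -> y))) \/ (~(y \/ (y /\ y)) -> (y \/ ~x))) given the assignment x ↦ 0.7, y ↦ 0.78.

(y /\ y) = min(0.78, 0.78) = 0.78
~y: Gödel ¬ of 0.78 = 0 (operand ≠ 0)
(~y -> x): 0 ≤ 0.7, so result = 1
((~y -> x) \/ y) = max(1, 0.78) = 1
((y /\ y) /\ ((~y -> x) \/ y)) = min(0.78, 1) = 0.78
(((y /\ y) /\ ((~y -> x) \/ y)) -> x): 0.78 > 0.7, so result = 0.7
((((y /\ y) /\ ((~y -> x) \/ y)) -> x) /\ y) = min(0.7, 0.78) = 0.7
(x -> y): 0.7 ≤ 0.78, so result = 1
(x -> (x -> y)): 0.7 ≤ 1, so result = 1
~(x -> (x -> y)): Gödel ¬ of 1 = 0 (operand ≠ 0)
~~(x -> (x -> y)): Gödel ¬ of 0 = 1 (operand is 0)
(((((y /\ y) /\ ((~y -> x) \/ y)) -> x) /\ y) /\ ~~(x -> (x -> y))) = min(0.7, 1) = 0.7
(y /\ y) = min(0.78, 0.78) = 0.78
(y \/ (y /\ y)) = max(0.78, 0.78) = 0.78
~(y \/ (y /\ y)): Gödel ¬ of 0.78 = 0 (operand ≠ 0)
~x: Gödel ¬ of 0.7 = 0 (operand ≠ 0)
(y \/ ~x) = max(0.78, 0) = 0.78
(~(y \/ (y /\ y)) -> (y \/ ~x)): 0 ≤ 0.78, so result = 1
((((((y /\ y) /\ ((~y -> x) \/ y)) -> x) /\ y) /\ ~~(x -> (x -> y))) \/ (~(y \/ (y /\ y)) -> (y \/ ~x))) = max(0.7, 1) = 1

1.00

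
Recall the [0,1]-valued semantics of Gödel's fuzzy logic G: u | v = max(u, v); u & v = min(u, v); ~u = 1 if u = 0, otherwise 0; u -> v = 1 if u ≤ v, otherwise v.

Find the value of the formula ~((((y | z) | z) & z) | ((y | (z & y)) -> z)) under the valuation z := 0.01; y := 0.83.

0.00

(y | z) = max(0.83, 0.01) = 0.83
((y | z) | z) = max(0.83, 0.01) = 0.83
(((y | z) | z) & z) = min(0.83, 0.01) = 0.01
(z & y) = min(0.01, 0.83) = 0.01
(y | (z & y)) = max(0.83, 0.01) = 0.83
((y | (z & y)) -> z): 0.83 > 0.01, so result = 0.01
((((y | z) | z) & z) | ((y | (z & y)) -> z)) = max(0.01, 0.01) = 0.01
~((((y | z) | z) & z) | ((y | (z & y)) -> z)): Gödel ¬ of 0.01 = 0 (operand ≠ 0)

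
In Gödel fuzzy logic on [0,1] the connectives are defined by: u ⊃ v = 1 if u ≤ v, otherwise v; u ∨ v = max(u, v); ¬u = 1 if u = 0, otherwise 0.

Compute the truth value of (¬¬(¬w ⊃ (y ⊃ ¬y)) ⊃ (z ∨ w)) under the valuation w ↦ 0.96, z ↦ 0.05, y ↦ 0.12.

0.96

¬w: Gödel ¬ of 0.96 = 0 (operand ≠ 0)
¬y: Gödel ¬ of 0.12 = 0 (operand ≠ 0)
(y ⊃ ¬y): 0.12 > 0, so result = 0
(¬w ⊃ (y ⊃ ¬y)): 0 ≤ 0, so result = 1
¬(¬w ⊃ (y ⊃ ¬y)): Gödel ¬ of 1 = 0 (operand ≠ 0)
¬¬(¬w ⊃ (y ⊃ ¬y)): Gödel ¬ of 0 = 1 (operand is 0)
(z ∨ w) = max(0.05, 0.96) = 0.96
(¬¬(¬w ⊃ (y ⊃ ¬y)) ⊃ (z ∨ w)): 1 > 0.96, so result = 0.96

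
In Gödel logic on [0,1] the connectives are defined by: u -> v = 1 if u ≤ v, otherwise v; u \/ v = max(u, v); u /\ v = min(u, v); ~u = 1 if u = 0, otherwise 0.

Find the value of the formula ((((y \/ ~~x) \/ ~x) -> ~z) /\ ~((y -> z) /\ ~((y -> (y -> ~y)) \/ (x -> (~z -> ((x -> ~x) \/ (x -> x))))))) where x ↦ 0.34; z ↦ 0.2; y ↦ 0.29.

0.00

~x: Gödel ¬ of 0.34 = 0 (operand ≠ 0)
~~x: Gödel ¬ of 0 = 1 (operand is 0)
(y \/ ~~x) = max(0.29, 1) = 1
~x: Gödel ¬ of 0.34 = 0 (operand ≠ 0)
((y \/ ~~x) \/ ~x) = max(1, 0) = 1
~z: Gödel ¬ of 0.2 = 0 (operand ≠ 0)
(((y \/ ~~x) \/ ~x) -> ~z): 1 > 0, so result = 0
(y -> z): 0.29 > 0.2, so result = 0.2
~y: Gödel ¬ of 0.29 = 0 (operand ≠ 0)
(y -> ~y): 0.29 > 0, so result = 0
(y -> (y -> ~y)): 0.29 > 0, so result = 0
~z: Gödel ¬ of 0.2 = 0 (operand ≠ 0)
~x: Gödel ¬ of 0.34 = 0 (operand ≠ 0)
(x -> ~x): 0.34 > 0, so result = 0
(x -> x): 0.34 ≤ 0.34, so result = 1
((x -> ~x) \/ (x -> x)) = max(0, 1) = 1
(~z -> ((x -> ~x) \/ (x -> x))): 0 ≤ 1, so result = 1
(x -> (~z -> ((x -> ~x) \/ (x -> x)))): 0.34 ≤ 1, so result = 1
((y -> (y -> ~y)) \/ (x -> (~z -> ((x -> ~x) \/ (x -> x))))) = max(0, 1) = 1
~((y -> (y -> ~y)) \/ (x -> (~z -> ((x -> ~x) \/ (x -> x))))): Gödel ¬ of 1 = 0 (operand ≠ 0)
((y -> z) /\ ~((y -> (y -> ~y)) \/ (x -> (~z -> ((x -> ~x) \/ (x -> x)))))) = min(0.2, 0) = 0
~((y -> z) /\ ~((y -> (y -> ~y)) \/ (x -> (~z -> ((x -> ~x) \/ (x -> x)))))): Gödel ¬ of 0 = 1 (operand is 0)
((((y \/ ~~x) \/ ~x) -> ~z) /\ ~((y -> z) /\ ~((y -> (y -> ~y)) \/ (x -> (~z -> ((x -> ~x) \/ (x -> x))))))) = min(0, 1) = 0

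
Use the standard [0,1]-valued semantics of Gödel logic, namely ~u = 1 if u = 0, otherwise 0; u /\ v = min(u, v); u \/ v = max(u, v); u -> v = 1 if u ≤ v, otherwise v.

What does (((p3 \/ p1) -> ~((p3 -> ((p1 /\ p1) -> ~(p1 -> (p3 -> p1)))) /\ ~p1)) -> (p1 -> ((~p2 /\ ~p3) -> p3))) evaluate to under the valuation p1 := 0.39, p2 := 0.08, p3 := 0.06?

1.00

(p3 \/ p1) = max(0.06, 0.39) = 0.39
(p1 /\ p1) = min(0.39, 0.39) = 0.39
(p3 -> p1): 0.06 ≤ 0.39, so result = 1
(p1 -> (p3 -> p1)): 0.39 ≤ 1, so result = 1
~(p1 -> (p3 -> p1)): Gödel ¬ of 1 = 0 (operand ≠ 0)
((p1 /\ p1) -> ~(p1 -> (p3 -> p1))): 0.39 > 0, so result = 0
(p3 -> ((p1 /\ p1) -> ~(p1 -> (p3 -> p1)))): 0.06 > 0, so result = 0
~p1: Gödel ¬ of 0.39 = 0 (operand ≠ 0)
((p3 -> ((p1 /\ p1) -> ~(p1 -> (p3 -> p1)))) /\ ~p1) = min(0, 0) = 0
~((p3 -> ((p1 /\ p1) -> ~(p1 -> (p3 -> p1)))) /\ ~p1): Gödel ¬ of 0 = 1 (operand is 0)
((p3 \/ p1) -> ~((p3 -> ((p1 /\ p1) -> ~(p1 -> (p3 -> p1)))) /\ ~p1)): 0.39 ≤ 1, so result = 1
~p2: Gödel ¬ of 0.08 = 0 (operand ≠ 0)
~p3: Gödel ¬ of 0.06 = 0 (operand ≠ 0)
(~p2 /\ ~p3) = min(0, 0) = 0
((~p2 /\ ~p3) -> p3): 0 ≤ 0.06, so result = 1
(p1 -> ((~p2 /\ ~p3) -> p3)): 0.39 ≤ 1, so result = 1
(((p3 \/ p1) -> ~((p3 -> ((p1 /\ p1) -> ~(p1 -> (p3 -> p1)))) /\ ~p1)) -> (p1 -> ((~p2 /\ ~p3) -> p3))): 1 ≤ 1, so result = 1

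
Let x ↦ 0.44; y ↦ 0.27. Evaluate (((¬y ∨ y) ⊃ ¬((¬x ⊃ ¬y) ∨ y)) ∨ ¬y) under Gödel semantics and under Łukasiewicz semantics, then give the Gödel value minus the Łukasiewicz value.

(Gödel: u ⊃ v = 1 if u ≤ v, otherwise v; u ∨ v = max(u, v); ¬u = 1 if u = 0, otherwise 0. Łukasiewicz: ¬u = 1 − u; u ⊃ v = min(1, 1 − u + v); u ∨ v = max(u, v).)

Gödel evaluation:
  ¬y: Gödel ¬ of 0.27 = 0 (operand ≠ 0)
  (¬y ∨ y) = max(0, 0.27) = 0.27
  ¬x: Gödel ¬ of 0.44 = 0 (operand ≠ 0)
  ¬y: Gödel ¬ of 0.27 = 0 (operand ≠ 0)
  (¬x ⊃ ¬y): 0 ≤ 0, so result = 1
  ((¬x ⊃ ¬y) ∨ y) = max(1, 0.27) = 1
  ¬((¬x ⊃ ¬y) ∨ y): Gödel ¬ of 1 = 0 (operand ≠ 0)
  ((¬y ∨ y) ⊃ ¬((¬x ⊃ ¬y) ∨ y)): 0.27 > 0, so result = 0
  ¬y: Gödel ¬ of 0.27 = 0 (operand ≠ 0)
  (((¬y ∨ y) ⊃ ¬((¬x ⊃ ¬y) ∨ y)) ∨ ¬y) = max(0, 0) = 0
  Gödel value = 0
Łukasiewicz evaluation:
  ¬y: Łukasiewicz ¬ gives 1 − 0.27 = 0.73
  (¬y ∨ y) = max(0.73, 0.27) = 0.73
  ¬x: Łukasiewicz ¬ gives 1 − 0.44 = 0.56
  ¬y: Łukasiewicz ¬ gives 1 − 0.27 = 0.73
  (¬x ⊃ ¬y): min(1, 1 − 0.56 + 0.73) = 1
  ((¬x ⊃ ¬y) ∨ y) = max(1, 0.27) = 1
  ¬((¬x ⊃ ¬y) ∨ y): Łukasiewicz ¬ gives 1 − 1 = 0
  ((¬y ∨ y) ⊃ ¬((¬x ⊃ ¬y) ∨ y)): min(1, 1 − 0.73 + 0) = 0.27
  ¬y: Łukasiewicz ¬ gives 1 − 0.27 = 0.73
  (((¬y ∨ y) ⊃ ¬((¬x ⊃ ¬y) ∨ y)) ∨ ¬y) = max(0.27, 0.73) = 0.73
  Łukasiewicz value = 0.73
Difference: 0 − 0.73 = -0.73

-0.73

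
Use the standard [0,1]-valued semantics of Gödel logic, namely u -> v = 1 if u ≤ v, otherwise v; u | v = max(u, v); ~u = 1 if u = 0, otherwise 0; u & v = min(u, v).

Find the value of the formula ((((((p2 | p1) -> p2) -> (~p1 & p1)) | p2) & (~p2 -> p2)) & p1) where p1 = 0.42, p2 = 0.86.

0.42

(p2 | p1) = max(0.86, 0.42) = 0.86
((p2 | p1) -> p2): 0.86 ≤ 0.86, so result = 1
~p1: Gödel ¬ of 0.42 = 0 (operand ≠ 0)
(~p1 & p1) = min(0, 0.42) = 0
(((p2 | p1) -> p2) -> (~p1 & p1)): 1 > 0, so result = 0
((((p2 | p1) -> p2) -> (~p1 & p1)) | p2) = max(0, 0.86) = 0.86
~p2: Gödel ¬ of 0.86 = 0 (operand ≠ 0)
(~p2 -> p2): 0 ≤ 0.86, so result = 1
(((((p2 | p1) -> p2) -> (~p1 & p1)) | p2) & (~p2 -> p2)) = min(0.86, 1) = 0.86
((((((p2 | p1) -> p2) -> (~p1 & p1)) | p2) & (~p2 -> p2)) & p1) = min(0.86, 0.42) = 0.42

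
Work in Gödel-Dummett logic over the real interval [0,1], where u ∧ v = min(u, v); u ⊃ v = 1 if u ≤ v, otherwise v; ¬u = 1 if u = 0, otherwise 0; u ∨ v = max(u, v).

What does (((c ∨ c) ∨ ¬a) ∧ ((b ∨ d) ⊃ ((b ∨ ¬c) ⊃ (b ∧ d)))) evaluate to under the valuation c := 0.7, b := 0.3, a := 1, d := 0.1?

0.10

(c ∨ c) = max(0.7, 0.7) = 0.7
¬a: Gödel ¬ of 1 = 0 (operand ≠ 0)
((c ∨ c) ∨ ¬a) = max(0.7, 0) = 0.7
(b ∨ d) = max(0.3, 0.1) = 0.3
¬c: Gödel ¬ of 0.7 = 0 (operand ≠ 0)
(b ∨ ¬c) = max(0.3, 0) = 0.3
(b ∧ d) = min(0.3, 0.1) = 0.1
((b ∨ ¬c) ⊃ (b ∧ d)): 0.3 > 0.1, so result = 0.1
((b ∨ d) ⊃ ((b ∨ ¬c) ⊃ (b ∧ d))): 0.3 > 0.1, so result = 0.1
(((c ∨ c) ∨ ¬a) ∧ ((b ∨ d) ⊃ ((b ∨ ¬c) ⊃ (b ∧ d)))) = min(0.7, 0.1) = 0.1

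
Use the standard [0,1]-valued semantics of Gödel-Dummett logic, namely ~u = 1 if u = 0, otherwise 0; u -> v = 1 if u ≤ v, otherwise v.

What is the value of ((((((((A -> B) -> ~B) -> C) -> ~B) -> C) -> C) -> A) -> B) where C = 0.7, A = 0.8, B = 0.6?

0.60

(A -> B): 0.8 > 0.6, so result = 0.6
~B: Gödel ¬ of 0.6 = 0 (operand ≠ 0)
((A -> B) -> ~B): 0.6 > 0, so result = 0
(((A -> B) -> ~B) -> C): 0 ≤ 0.7, so result = 1
~B: Gödel ¬ of 0.6 = 0 (operand ≠ 0)
((((A -> B) -> ~B) -> C) -> ~B): 1 > 0, so result = 0
(((((A -> B) -> ~B) -> C) -> ~B) -> C): 0 ≤ 0.7, so result = 1
((((((A -> B) -> ~B) -> C) -> ~B) -> C) -> C): 1 > 0.7, so result = 0.7
(((((((A -> B) -> ~B) -> C) -> ~B) -> C) -> C) -> A): 0.7 ≤ 0.8, so result = 1
((((((((A -> B) -> ~B) -> C) -> ~B) -> C) -> C) -> A) -> B): 1 > 0.6, so result = 0.6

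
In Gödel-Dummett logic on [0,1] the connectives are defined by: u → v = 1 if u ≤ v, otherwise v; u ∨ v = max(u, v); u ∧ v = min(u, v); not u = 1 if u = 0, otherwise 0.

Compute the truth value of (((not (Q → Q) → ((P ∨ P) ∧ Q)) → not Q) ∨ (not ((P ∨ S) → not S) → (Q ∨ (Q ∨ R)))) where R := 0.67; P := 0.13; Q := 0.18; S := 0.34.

(Q → Q): 0.18 ≤ 0.18, so result = 1
not (Q → Q): Gödel ¬ of 1 = 0 (operand ≠ 0)
(P ∨ P) = max(0.13, 0.13) = 0.13
((P ∨ P) ∧ Q) = min(0.13, 0.18) = 0.13
(not (Q → Q) → ((P ∨ P) ∧ Q)): 0 ≤ 0.13, so result = 1
not Q: Gödel ¬ of 0.18 = 0 (operand ≠ 0)
((not (Q → Q) → ((P ∨ P) ∧ Q)) → not Q): 1 > 0, so result = 0
(P ∨ S) = max(0.13, 0.34) = 0.34
not S: Gödel ¬ of 0.34 = 0 (operand ≠ 0)
((P ∨ S) → not S): 0.34 > 0, so result = 0
not ((P ∨ S) → not S): Gödel ¬ of 0 = 1 (operand is 0)
(Q ∨ R) = max(0.18, 0.67) = 0.67
(Q ∨ (Q ∨ R)) = max(0.18, 0.67) = 0.67
(not ((P ∨ S) → not S) → (Q ∨ (Q ∨ R))): 1 > 0.67, so result = 0.67
(((not (Q → Q) → ((P ∨ P) ∧ Q)) → not Q) ∨ (not ((P ∨ S) → not S) → (Q ∨ (Q ∨ R)))) = max(0, 0.67) = 0.67

0.67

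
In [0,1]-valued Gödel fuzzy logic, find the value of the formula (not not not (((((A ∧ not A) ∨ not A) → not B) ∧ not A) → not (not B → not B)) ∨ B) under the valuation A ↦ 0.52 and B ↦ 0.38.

0.38

not A: Gödel ¬ of 0.52 = 0 (operand ≠ 0)
(A ∧ not A) = min(0.52, 0) = 0
not A: Gödel ¬ of 0.52 = 0 (operand ≠ 0)
((A ∧ not A) ∨ not A) = max(0, 0) = 0
not B: Gödel ¬ of 0.38 = 0 (operand ≠ 0)
(((A ∧ not A) ∨ not A) → not B): 0 ≤ 0, so result = 1
not A: Gödel ¬ of 0.52 = 0 (operand ≠ 0)
((((A ∧ not A) ∨ not A) → not B) ∧ not A) = min(1, 0) = 0
not B: Gödel ¬ of 0.38 = 0 (operand ≠ 0)
not B: Gödel ¬ of 0.38 = 0 (operand ≠ 0)
(not B → not B): 0 ≤ 0, so result = 1
not (not B → not B): Gödel ¬ of 1 = 0 (operand ≠ 0)
(((((A ∧ not A) ∨ not A) → not B) ∧ not A) → not (not B → not B)): 0 ≤ 0, so result = 1
not (((((A ∧ not A) ∨ not A) → not B) ∧ not A) → not (not B → not B)): Gödel ¬ of 1 = 0 (operand ≠ 0)
not not (((((A ∧ not A) ∨ not A) → not B) ∧ not A) → not (not B → not B)): Gödel ¬ of 0 = 1 (operand is 0)
not not not (((((A ∧ not A) ∨ not A) → not B) ∧ not A) → not (not B → not B)): Gödel ¬ of 1 = 0 (operand ≠ 0)
(not not not (((((A ∧ not A) ∨ not A) → not B) ∧ not A) → not (not B → not B)) ∨ B) = max(0, 0.38) = 0.38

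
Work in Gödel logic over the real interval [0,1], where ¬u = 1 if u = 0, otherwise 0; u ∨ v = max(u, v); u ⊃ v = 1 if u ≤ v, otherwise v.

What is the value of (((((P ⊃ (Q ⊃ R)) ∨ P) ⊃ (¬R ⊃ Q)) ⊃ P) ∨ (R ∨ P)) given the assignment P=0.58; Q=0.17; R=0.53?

(Q ⊃ R): 0.17 ≤ 0.53, so result = 1
(P ⊃ (Q ⊃ R)): 0.58 ≤ 1, so result = 1
((P ⊃ (Q ⊃ R)) ∨ P) = max(1, 0.58) = 1
¬R: Gödel ¬ of 0.53 = 0 (operand ≠ 0)
(¬R ⊃ Q): 0 ≤ 0.17, so result = 1
(((P ⊃ (Q ⊃ R)) ∨ P) ⊃ (¬R ⊃ Q)): 1 ≤ 1, so result = 1
((((P ⊃ (Q ⊃ R)) ∨ P) ⊃ (¬R ⊃ Q)) ⊃ P): 1 > 0.58, so result = 0.58
(R ∨ P) = max(0.53, 0.58) = 0.58
(((((P ⊃ (Q ⊃ R)) ∨ P) ⊃ (¬R ⊃ Q)) ⊃ P) ∨ (R ∨ P)) = max(0.58, 0.58) = 0.58

0.58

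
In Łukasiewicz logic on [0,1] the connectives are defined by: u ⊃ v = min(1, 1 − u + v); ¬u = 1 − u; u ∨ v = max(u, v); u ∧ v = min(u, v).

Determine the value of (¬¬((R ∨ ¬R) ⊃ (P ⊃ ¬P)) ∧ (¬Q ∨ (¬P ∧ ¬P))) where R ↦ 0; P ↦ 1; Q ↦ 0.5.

0.00

¬R: Łukasiewicz ¬ gives 1 − 0 = 1
(R ∨ ¬R) = max(0, 1) = 1
¬P: Łukasiewicz ¬ gives 1 − 1 = 0
(P ⊃ ¬P): min(1, 1 − 1 + 0) = 0
((R ∨ ¬R) ⊃ (P ⊃ ¬P)): min(1, 1 − 1 + 0) = 0
¬((R ∨ ¬R) ⊃ (P ⊃ ¬P)): Łukasiewicz ¬ gives 1 − 0 = 1
¬¬((R ∨ ¬R) ⊃ (P ⊃ ¬P)): Łukasiewicz ¬ gives 1 − 1 = 0
¬Q: Łukasiewicz ¬ gives 1 − 0.5 = 0.5
¬P: Łukasiewicz ¬ gives 1 − 1 = 0
¬P: Łukasiewicz ¬ gives 1 − 1 = 0
(¬P ∧ ¬P) = min(0, 0) = 0
(¬Q ∨ (¬P ∧ ¬P)) = max(0.5, 0) = 0.5
(¬¬((R ∨ ¬R) ⊃ (P ⊃ ¬P)) ∧ (¬Q ∨ (¬P ∧ ¬P))) = min(0, 0.5) = 0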